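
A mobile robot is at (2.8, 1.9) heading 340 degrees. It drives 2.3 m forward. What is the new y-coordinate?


y_new = y0 + d*sin(theta)
= 1.9 + 2.3*sin(340)
= 1.9 + -0.7866
= 1.1134


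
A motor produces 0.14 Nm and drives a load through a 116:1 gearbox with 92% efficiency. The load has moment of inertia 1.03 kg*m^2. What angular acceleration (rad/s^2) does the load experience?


tau_out = tau_motor * N * eta
= 0.14 * 116 * 0.92 = 14.9408 Nm
alpha = tau_out / I = 14.9408 / 1.03
= 14.5056 rad/s^2


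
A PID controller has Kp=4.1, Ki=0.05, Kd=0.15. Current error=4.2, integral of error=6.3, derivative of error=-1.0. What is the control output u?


u = Kp*e + Ki*int(e) + Kd*de/dt
= 4.1*4.2 + 0.05*6.3 + 0.15*(-1.0)
= 17.22 + 0.315 + -0.15
= 17.385


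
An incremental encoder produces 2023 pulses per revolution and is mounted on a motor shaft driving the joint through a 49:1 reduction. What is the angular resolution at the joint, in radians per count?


counts per rev = 2023
effective counts at joint = 2023 * 49 = 99127
resolution = 2*pi / 99127
= 6.3385e-05 rad/count


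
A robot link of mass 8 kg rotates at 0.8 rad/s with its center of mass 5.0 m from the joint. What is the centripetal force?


F = m * omega^2 * r
= 8 * 0.8^2 * 5.0
= 8 * 0.64 * 5.0
= 25.6 N


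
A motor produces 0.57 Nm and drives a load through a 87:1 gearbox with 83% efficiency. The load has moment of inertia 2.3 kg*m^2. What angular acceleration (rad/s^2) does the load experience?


tau_out = tau_motor * N * eta
= 0.57 * 87 * 0.83 = 41.1597 Nm
alpha = tau_out / I = 41.1597 / 2.3
= 17.8955 rad/s^2


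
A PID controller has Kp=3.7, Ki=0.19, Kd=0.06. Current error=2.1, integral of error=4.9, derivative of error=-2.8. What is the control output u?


u = Kp*e + Ki*int(e) + Kd*de/dt
= 3.7*2.1 + 0.19*4.9 + 0.06*(-2.8)
= 7.77 + 0.931 + -0.168
= 8.533


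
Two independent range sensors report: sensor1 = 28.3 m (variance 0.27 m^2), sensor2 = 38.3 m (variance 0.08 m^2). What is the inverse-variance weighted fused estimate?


w1 = (1/var1) / (1/var1 + 1/var2)
   = 3.7037 / (3.7037 + 12.5) = 0.2286
w2 = 1 - w1 = 0.7714
fused = w1*s1 + w2*s2 = 6.4686 + 29.5457
= 36.0143 m


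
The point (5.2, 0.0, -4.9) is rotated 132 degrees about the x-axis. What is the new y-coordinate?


Rotation about x-axis: y' = y*cos(theta) - z*sin(theta)
= 0.0 * -0.6691 - -4.9 * 0.7431
= 3.6414


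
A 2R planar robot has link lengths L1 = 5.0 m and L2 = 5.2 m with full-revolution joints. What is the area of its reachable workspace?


r_max = L1 + L2 = 10.2 m
r_min = |L1 - L2| = 0.2 m
Area = pi*(r_max^2 - r_min^2)
= pi*(104.04 - 0.04)
= pi * 104.0
= 326.7256 m^2


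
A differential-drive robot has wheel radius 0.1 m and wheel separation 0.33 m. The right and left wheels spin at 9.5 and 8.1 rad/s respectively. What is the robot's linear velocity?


vR = r*wR = 0.1*9.5 = 0.95 m/s
vL = r*wL = 0.1*8.1 = 0.81 m/s
v = (vR+vL)/2 = 0.88 m/s
omega = (vR-vL)/L = 0.4242 rad/s
linear velocity = 0.88 m/s


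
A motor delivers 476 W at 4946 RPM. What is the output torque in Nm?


omega = 4946 * 2*pi/60 = 517.9439 rad/s
tau = P / omega = 476 / 517.9439
= 0.919 Nm


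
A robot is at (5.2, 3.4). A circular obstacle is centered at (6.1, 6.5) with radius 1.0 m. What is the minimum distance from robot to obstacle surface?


center_dist = sqrt((5.2-6.1)^2 + (3.4-6.5)^2)
= sqrt(0.81 + 9.61)
= 3.228
min_dist = center_dist - radius = 3.228 - 1.0 = 2.228 m


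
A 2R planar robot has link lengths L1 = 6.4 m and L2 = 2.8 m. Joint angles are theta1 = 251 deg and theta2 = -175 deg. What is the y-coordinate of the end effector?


Convert angles to radians: theta1 = 4.3808, theta2 = -3.0543
y = L1*sin(theta1) + L2*sin(theta1+theta2)
y = -6.0513 + 2.7168
y = -3.3345


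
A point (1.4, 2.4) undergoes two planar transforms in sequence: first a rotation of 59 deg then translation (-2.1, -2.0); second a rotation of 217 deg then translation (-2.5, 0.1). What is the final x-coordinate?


After transform 1:
x1 = cos(59)*1.4 - sin(59)*2.4 + -2.1 = -3.4361
y1 = sin(59)*1.4 + cos(59)*2.4 + -2.0 = 0.4361
After transform 2:
x2 = cos(217)*-3.4361 - sin(217)*0.4361 + -2.5
= 0.5067


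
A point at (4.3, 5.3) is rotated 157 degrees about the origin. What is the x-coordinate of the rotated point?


x' = x*cos(theta) - y*sin(theta)
cos(157 deg) = -0.9205, sin(157 deg) = 0.3907
x' = 4.3 * -0.9205 - 5.3 * 0.3907
= -3.9582 - 2.0709
= -6.029


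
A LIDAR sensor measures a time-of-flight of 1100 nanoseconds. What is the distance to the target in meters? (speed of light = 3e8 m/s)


tof = 1100 ns = 1.1e-06 s
dist = c * tof / 2
= 3e8 * 1.1e-06 / 2
= 165.0 m


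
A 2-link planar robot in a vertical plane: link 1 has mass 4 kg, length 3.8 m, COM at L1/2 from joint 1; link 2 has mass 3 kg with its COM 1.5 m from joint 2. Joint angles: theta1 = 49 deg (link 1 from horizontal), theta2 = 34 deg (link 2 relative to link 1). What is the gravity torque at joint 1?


Horizontal distance from joint 1 to link-1 COM:
  x_c1 = (L1/2)*cos(t1) = 1.9 * 0.6561 = 1.2465 m
Horizontal distance from joint 1 to link-2 COM:
  x_c2 = L1*cos(t1) + Lc2*cos(t1+t2)
       = 3.8*0.6561 + 1.5*0.1219 = 2.6758 m
tau1 = m1*g*x_c1 + m2*g*x_c2
     = 4*9.81*1.2465 + 3*9.81*2.6758
     = 48.9131 + 78.7496
     = 127.6628 Nm


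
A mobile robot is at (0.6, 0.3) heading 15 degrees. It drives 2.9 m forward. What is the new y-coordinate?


y_new = y0 + d*sin(theta)
= 0.3 + 2.9*sin(15)
= 0.3 + 0.7506
= 1.0506


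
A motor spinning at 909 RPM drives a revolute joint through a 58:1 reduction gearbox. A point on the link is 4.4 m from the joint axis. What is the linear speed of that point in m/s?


omega_motor = 909 * 2*pi/60 = 95.1903 rad/s
omega_joint = omega_motor / 58 = 1.6412 rad/s
v = omega_joint * r = 1.6412 * 4.4
= 7.2213 m/s


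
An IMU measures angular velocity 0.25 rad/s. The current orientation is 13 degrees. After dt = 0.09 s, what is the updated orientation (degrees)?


delta_theta = w * dt = 0.25 * 0.09 = 0.0225 rad
= 1.2892 deg
theta_new = 13 + 1.2892 = 14.2892 deg


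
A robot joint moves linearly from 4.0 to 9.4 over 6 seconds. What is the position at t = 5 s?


s = t/T = 5/6 = 0.8333
p(t) = p0 + (pf-p0)*s
= 4.0 + (9.4 - 4.0) * 0.8333
= 8.5


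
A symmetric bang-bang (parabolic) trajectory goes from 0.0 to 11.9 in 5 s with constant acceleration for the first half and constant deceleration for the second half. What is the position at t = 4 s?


Symmetric rest-to-rest: each phase covers (pf-p0)/2 in time T/2. 0.5*a*(T/2)^2 = (pf-p0)/2 => a = 4*(pf-p0)/T^2
a = 4*(11.9-0.0)/5^2 = 1.904
t = 4 is in the deceleration phase (t > T/2).
p = pf - 0.5*a*(T-t)^2 = 11.9 - 0.5*1.904*1^2
= 10.948


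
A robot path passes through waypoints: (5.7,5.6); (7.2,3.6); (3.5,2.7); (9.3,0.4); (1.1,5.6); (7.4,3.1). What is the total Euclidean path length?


Segment lengths:
  seg1 = sqrt((1.5)^2 + (-2.0)^2) = 2.5
  seg2 = sqrt((-3.7)^2 + (-0.9)^2) = 3.8079
  seg3 = sqrt((5.8)^2 + (-2.3)^2) = 6.2394
  seg4 = sqrt((-8.2)^2 + (5.2)^2) = 9.7098
  seg5 = sqrt((6.3)^2 + (-2.5)^2) = 6.7779
Total = 29.035


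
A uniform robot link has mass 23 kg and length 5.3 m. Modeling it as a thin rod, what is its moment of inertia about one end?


I = (1/3) * m * L^2
= (1/3) * 23 * 5.3^2
= 0.333333 * 23 * 28.09
= 215.3567 kg*m^2


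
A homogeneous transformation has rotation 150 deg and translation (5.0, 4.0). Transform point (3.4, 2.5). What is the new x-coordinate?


x' = cos(theta)*px - sin(theta)*py + tx
= -0.866*3.4 - 0.5*2.5 + 5.0
= 0.8055


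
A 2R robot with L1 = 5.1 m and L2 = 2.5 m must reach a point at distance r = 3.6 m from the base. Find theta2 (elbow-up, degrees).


cos(theta2) = (r^2 - L1^2 - L2^2) / (2*L1*L2)
cos(theta2) = (12.96 - 26.01 - 6.25) / 25.5
cos(theta2) = -0.756863
theta2 = 139.1884 degrees


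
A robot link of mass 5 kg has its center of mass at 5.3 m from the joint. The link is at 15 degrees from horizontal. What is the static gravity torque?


tau = m*g*L*cos(angle)
= 5 * 9.81 * 5.3 * cos(15 deg)
= 5 * 9.81 * 5.3 * 0.9659
= 251.1069 Nm


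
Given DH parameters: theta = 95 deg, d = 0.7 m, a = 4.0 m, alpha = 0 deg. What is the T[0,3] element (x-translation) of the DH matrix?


T[0,3] = a * cos(theta)
= 4.0 * cos(95 deg)
= 4.0 * -0.0872
= -0.3486


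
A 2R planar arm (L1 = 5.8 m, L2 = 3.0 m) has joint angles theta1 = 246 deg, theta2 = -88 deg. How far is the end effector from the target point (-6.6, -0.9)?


End effector via forward kinematics:
x = L1*cos(t1) + L2*cos(t1+t2) = -5.1406
y = L1*sin(t1) + L2*sin(t1+t2) = -4.1747
Distance to target:
d = sqrt((-6.6 - -5.1406)^2 + (-0.9 - -4.1747)^2)
= sqrt(2.1298 + 10.7239)
= 3.5852 m


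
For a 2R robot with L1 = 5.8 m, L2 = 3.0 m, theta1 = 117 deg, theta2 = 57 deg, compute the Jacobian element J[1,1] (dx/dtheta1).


J[1,1] = -L1*sin(t1) - L2*sin(t1+t2)
= -5.8*sin(117) - 3.0*sin(174)
= -5.4814


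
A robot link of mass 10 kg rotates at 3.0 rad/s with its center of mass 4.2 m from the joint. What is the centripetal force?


F = m * omega^2 * r
= 10 * 3.0^2 * 4.2
= 10 * 9.0 * 4.2
= 378.0 N


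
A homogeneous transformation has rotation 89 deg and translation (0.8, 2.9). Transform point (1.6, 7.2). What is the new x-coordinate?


x' = cos(theta)*px - sin(theta)*py + tx
= 0.0175*1.6 - 0.9998*7.2 + 0.8
= -6.371


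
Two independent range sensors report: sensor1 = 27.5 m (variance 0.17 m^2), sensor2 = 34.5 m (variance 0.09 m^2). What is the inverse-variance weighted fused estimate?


w1 = (1/var1) / (1/var1 + 1/var2)
   = 5.8824 / (5.8824 + 11.1111) = 0.3462
w2 = 1 - w1 = 0.6538
fused = w1*s1 + w2*s2 = 9.5192 + 22.5577
= 32.0769 m


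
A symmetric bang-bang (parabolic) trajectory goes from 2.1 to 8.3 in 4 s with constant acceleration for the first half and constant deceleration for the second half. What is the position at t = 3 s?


Symmetric rest-to-rest: each phase covers (pf-p0)/2 in time T/2. 0.5*a*(T/2)^2 = (pf-p0)/2 => a = 4*(pf-p0)/T^2
a = 4*(8.3-2.1)/4^2 = 1.55
t = 3 is in the deceleration phase (t > T/2).
p = pf - 0.5*a*(T-t)^2 = 8.3 - 0.5*1.55*1^2
= 7.525


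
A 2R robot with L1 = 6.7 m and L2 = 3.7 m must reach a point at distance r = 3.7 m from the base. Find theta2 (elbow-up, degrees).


cos(theta2) = (r^2 - L1^2 - L2^2) / (2*L1*L2)
cos(theta2) = (13.69 - 44.89 - 13.69) / 49.58
cos(theta2) = -0.905405
theta2 = 154.8779 degrees


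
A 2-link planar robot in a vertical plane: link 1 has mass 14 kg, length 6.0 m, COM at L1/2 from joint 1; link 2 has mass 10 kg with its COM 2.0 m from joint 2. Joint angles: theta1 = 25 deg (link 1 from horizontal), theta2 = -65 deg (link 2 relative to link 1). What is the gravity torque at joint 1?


Horizontal distance from joint 1 to link-1 COM:
  x_c1 = (L1/2)*cos(t1) = 3.0 * 0.9063 = 2.7189 m
Horizontal distance from joint 1 to link-2 COM:
  x_c2 = L1*cos(t1) + Lc2*cos(t1+t2)
       = 6.0*0.9063 + 2.0*0.766 = 6.9699 m
tau1 = m1*g*x_c1 + m2*g*x_c2
     = 14*9.81*2.7189 + 10*9.81*6.9699
     = 373.4169 + 683.7507
     = 1057.1676 Nm


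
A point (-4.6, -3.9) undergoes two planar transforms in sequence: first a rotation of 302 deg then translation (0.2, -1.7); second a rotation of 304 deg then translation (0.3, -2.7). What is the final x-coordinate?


After transform 1:
x1 = cos(302)*-4.6 - sin(302)*-3.9 + 0.2 = -5.545
y1 = sin(302)*-4.6 + cos(302)*-3.9 + -1.7 = 0.1343
After transform 2:
x2 = cos(304)*-5.545 - sin(304)*0.1343 + 0.3
= -2.6894


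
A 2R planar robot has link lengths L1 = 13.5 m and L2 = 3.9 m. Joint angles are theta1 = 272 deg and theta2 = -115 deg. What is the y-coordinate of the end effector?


Convert angles to radians: theta1 = 4.7473, theta2 = -2.0071
y = L1*sin(theta1) + L2*sin(theta1+theta2)
y = -13.4918 + 1.5239
y = -11.9679


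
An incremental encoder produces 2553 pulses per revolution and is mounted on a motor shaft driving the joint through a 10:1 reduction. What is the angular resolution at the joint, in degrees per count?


counts per rev = 2553
effective counts at joint = 2553 * 10 = 25530
resolution = 360 / 25530
= 0.0141 deg/count


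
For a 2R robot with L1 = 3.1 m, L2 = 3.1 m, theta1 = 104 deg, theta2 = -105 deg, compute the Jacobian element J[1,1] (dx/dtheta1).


J[1,1] = -L1*sin(t1) - L2*sin(t1+t2)
= -3.1*sin(104) - 3.1*sin(-1)
= -2.9538


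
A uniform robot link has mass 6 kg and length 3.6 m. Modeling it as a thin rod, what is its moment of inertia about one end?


I = (1/3) * m * L^2
= (1/3) * 6 * 3.6^2
= 0.333333 * 6 * 12.96
= 25.92 kg*m^2


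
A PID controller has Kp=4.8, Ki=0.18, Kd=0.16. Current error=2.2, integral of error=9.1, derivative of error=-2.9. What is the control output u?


u = Kp*e + Ki*int(e) + Kd*de/dt
= 4.8*2.2 + 0.18*9.1 + 0.16*(-2.9)
= 10.56 + 1.638 + -0.464
= 11.734


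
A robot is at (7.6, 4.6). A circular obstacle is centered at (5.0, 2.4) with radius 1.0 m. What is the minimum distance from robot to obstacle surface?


center_dist = sqrt((7.6-5.0)^2 + (4.6-2.4)^2)
= sqrt(6.76 + 4.84)
= 3.4059
min_dist = center_dist - radius = 3.4059 - 1.0 = 2.4059 m


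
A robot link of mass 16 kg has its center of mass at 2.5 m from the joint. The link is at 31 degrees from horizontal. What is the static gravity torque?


tau = m*g*L*cos(angle)
= 16 * 9.81 * 2.5 * cos(31 deg)
= 16 * 9.81 * 2.5 * 0.8572
= 336.3524 Nm


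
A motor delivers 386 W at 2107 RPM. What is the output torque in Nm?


omega = 2107 * 2*pi/60 = 220.6445 rad/s
tau = P / omega = 386 / 220.6445
= 1.7494 Nm


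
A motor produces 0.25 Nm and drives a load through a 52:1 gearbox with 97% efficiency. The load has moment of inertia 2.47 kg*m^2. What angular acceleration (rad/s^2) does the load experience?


tau_out = tau_motor * N * eta
= 0.25 * 52 * 0.97 = 12.61 Nm
alpha = tau_out / I = 12.61 / 2.47
= 5.1053 rad/s^2


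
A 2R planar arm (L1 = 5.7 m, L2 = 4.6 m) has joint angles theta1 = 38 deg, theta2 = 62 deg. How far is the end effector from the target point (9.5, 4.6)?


End effector via forward kinematics:
x = L1*cos(t1) + L2*cos(t1+t2) = 3.6929
y = L1*sin(t1) + L2*sin(t1+t2) = 8.0394
Distance to target:
d = sqrt((9.5 - 3.6929)^2 + (4.6 - 8.0394)^2)
= sqrt(33.7226 + 11.8294)
= 6.7492 m


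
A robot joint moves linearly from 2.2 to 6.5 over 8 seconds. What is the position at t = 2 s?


s = t/T = 2/8 = 0.25
p(t) = p0 + (pf-p0)*s
= 2.2 + (6.5 - 2.2) * 0.25
= 3.275


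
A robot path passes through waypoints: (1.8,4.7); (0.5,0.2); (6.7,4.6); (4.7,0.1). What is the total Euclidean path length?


Segment lengths:
  seg1 = sqrt((-1.3)^2 + (-4.5)^2) = 4.684
  seg2 = sqrt((6.2)^2 + (4.4)^2) = 7.6026
  seg3 = sqrt((-2.0)^2 + (-4.5)^2) = 4.9244
Total = 17.2111


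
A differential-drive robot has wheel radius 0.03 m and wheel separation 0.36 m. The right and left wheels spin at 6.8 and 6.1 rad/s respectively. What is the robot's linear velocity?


vR = r*wR = 0.03*6.8 = 0.204 m/s
vL = r*wL = 0.03*6.1 = 0.183 m/s
v = (vR+vL)/2 = 0.1935 m/s
omega = (vR-vL)/L = 0.0583 rad/s
linear velocity = 0.1935 m/s


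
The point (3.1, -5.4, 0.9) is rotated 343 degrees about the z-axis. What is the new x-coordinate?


Rotation about z-axis: x' = x*cos(theta) - y*sin(theta)
= 3.1 * 0.9563 - -5.4 * -0.2924
= 1.3857


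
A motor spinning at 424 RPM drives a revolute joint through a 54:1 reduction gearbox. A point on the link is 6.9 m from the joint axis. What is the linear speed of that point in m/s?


omega_motor = 424 * 2*pi/60 = 44.4012 rad/s
omega_joint = omega_motor / 54 = 0.8222 rad/s
v = omega_joint * r = 0.8222 * 6.9
= 5.6735 m/s


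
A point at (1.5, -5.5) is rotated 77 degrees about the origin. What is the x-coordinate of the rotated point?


x' = x*cos(theta) - y*sin(theta)
cos(77 deg) = 0.225, sin(77 deg) = 0.9744
x' = 1.5 * 0.225 - -5.5 * 0.9744
= 0.3374 - -5.359
= 5.6965


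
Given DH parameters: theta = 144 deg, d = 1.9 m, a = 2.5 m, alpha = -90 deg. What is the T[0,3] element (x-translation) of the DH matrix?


T[0,3] = a * cos(theta)
= 2.5 * cos(144 deg)
= 2.5 * -0.809
= -2.0225


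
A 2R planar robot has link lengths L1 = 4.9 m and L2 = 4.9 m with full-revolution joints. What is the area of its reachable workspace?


r_max = L1 + L2 = 9.8 m
r_min = |L1 - L2| = 0.0 m
Area = pi*(r_max^2 - r_min^2)
= pi*(96.04 - 0.0)
= pi * 96.04
= 301.7186 m^2


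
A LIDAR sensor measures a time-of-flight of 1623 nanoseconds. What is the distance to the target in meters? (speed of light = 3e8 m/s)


tof = 1623 ns = 1.623e-06 s
dist = c * tof / 2
= 3e8 * 1.623e-06 / 2
= 243.45 m


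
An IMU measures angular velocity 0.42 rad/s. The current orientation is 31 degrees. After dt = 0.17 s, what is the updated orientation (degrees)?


delta_theta = w * dt = 0.42 * 0.17 = 0.0714 rad
= 4.0909 deg
theta_new = 31 + 4.0909 = 35.0909 deg


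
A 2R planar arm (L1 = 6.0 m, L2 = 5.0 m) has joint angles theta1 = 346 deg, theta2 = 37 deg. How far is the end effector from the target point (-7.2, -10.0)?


End effector via forward kinematics:
x = L1*cos(t1) + L2*cos(t1+t2) = 10.4243
y = L1*sin(t1) + L2*sin(t1+t2) = 0.5021
Distance to target:
d = sqrt((-7.2 - 10.4243)^2 + (-10.0 - 0.5021)^2)
= sqrt(310.6159 + 110.2946)
= 20.5161 m


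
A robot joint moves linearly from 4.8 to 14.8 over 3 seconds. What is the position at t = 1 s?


s = t/T = 1/3 = 0.3333
p(t) = p0 + (pf-p0)*s
= 4.8 + (14.8 - 4.8) * 0.3333
= 8.1333


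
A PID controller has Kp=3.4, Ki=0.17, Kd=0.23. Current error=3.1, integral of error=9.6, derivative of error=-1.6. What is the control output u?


u = Kp*e + Ki*int(e) + Kd*de/dt
= 3.4*3.1 + 0.17*9.6 + 0.23*(-1.6)
= 10.54 + 1.632 + -0.368
= 11.804


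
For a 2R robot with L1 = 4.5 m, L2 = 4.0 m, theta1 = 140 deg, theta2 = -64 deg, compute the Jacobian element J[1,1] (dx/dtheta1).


J[1,1] = -L1*sin(t1) - L2*sin(t1+t2)
= -4.5*sin(140) - 4.0*sin(76)
= -6.7737


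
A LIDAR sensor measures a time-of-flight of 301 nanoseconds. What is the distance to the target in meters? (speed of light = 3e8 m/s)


tof = 301 ns = 3.01e-07 s
dist = c * tof / 2
= 3e8 * 3.01e-07 / 2
= 45.15 m


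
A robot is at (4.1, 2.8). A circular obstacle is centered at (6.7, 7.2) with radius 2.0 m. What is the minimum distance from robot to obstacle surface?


center_dist = sqrt((4.1-6.7)^2 + (2.8-7.2)^2)
= sqrt(6.76 + 19.36)
= 5.1108
min_dist = center_dist - radius = 5.1108 - 2.0 = 3.1108 m


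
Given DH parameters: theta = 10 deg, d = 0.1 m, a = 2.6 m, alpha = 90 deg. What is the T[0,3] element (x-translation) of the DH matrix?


T[0,3] = a * cos(theta)
= 2.6 * cos(10 deg)
= 2.6 * 0.9848
= 2.5605


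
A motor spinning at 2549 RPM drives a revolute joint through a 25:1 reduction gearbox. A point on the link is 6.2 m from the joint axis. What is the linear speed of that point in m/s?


omega_motor = 2549 * 2*pi/60 = 266.9307 rad/s
omega_joint = omega_motor / 25 = 10.6772 rad/s
v = omega_joint * r = 10.6772 * 6.2
= 66.1988 m/s


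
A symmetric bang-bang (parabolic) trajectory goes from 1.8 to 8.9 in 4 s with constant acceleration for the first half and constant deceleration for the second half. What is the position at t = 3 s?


Symmetric rest-to-rest: each phase covers (pf-p0)/2 in time T/2. 0.5*a*(T/2)^2 = (pf-p0)/2 => a = 4*(pf-p0)/T^2
a = 4*(8.9-1.8)/4^2 = 1.775
t = 3 is in the deceleration phase (t > T/2).
p = pf - 0.5*a*(T-t)^2 = 8.9 - 0.5*1.775*1^2
= 8.0125


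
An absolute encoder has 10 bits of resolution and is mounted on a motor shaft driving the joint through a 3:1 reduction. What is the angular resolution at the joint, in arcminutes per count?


counts = 2^10 = 1024
effective counts at joint = 1024 * 3 = 3072
resolution = 360*60 / 3072
= 7.0312 arcmin/count


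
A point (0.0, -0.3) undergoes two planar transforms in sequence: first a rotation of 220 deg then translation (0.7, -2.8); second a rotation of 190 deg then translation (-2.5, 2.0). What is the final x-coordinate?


After transform 1:
x1 = cos(220)*0.0 - sin(220)*-0.3 + 0.7 = 0.5072
y1 = sin(220)*0.0 + cos(220)*-0.3 + -2.8 = -2.5702
After transform 2:
x2 = cos(190)*0.5072 - sin(190)*-2.5702 + -2.5
= -3.4458


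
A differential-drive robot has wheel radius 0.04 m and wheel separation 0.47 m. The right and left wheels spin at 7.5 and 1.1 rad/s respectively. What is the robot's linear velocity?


vR = r*wR = 0.04*7.5 = 0.3 m/s
vL = r*wL = 0.04*1.1 = 0.044 m/s
v = (vR+vL)/2 = 0.172 m/s
omega = (vR-vL)/L = 0.5447 rad/s
linear velocity = 0.172 m/s


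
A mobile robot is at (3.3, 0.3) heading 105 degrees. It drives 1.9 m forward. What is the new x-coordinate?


x_new = x0 + d*cos(theta)
= 3.3 + 1.9*cos(105)
= 3.3 + -0.4918
= 2.8082


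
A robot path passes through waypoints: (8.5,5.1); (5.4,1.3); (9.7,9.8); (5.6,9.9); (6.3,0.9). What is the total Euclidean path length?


Segment lengths:
  seg1 = sqrt((-3.1)^2 + (-3.8)^2) = 4.9041
  seg2 = sqrt((4.3)^2 + (8.5)^2) = 9.5258
  seg3 = sqrt((-4.1)^2 + (0.1)^2) = 4.1012
  seg4 = sqrt((0.7)^2 + (-9.0)^2) = 9.0272
Total = 27.5582


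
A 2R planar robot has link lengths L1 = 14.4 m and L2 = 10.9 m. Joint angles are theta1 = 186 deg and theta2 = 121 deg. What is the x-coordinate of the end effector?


Convert angles to radians: theta1 = 3.2463, theta2 = 2.1118
x = L1*cos(theta1) + L2*cos(theta1+theta2)
x = -14.3211 + 6.5598
x = -7.7613


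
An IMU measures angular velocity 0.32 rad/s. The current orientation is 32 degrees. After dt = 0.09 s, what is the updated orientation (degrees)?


delta_theta = w * dt = 0.32 * 0.09 = 0.0288 rad
= 1.6501 deg
theta_new = 32 + 1.6501 = 33.6501 deg


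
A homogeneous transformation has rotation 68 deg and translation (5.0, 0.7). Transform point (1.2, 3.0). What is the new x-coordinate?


x' = cos(theta)*px - sin(theta)*py + tx
= 0.3746*1.2 - 0.9272*3.0 + 5.0
= 2.668


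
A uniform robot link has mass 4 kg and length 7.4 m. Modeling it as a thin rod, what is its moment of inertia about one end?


I = (1/3) * m * L^2
= (1/3) * 4 * 7.4^2
= 0.333333 * 4 * 54.76
= 73.0133 kg*m^2


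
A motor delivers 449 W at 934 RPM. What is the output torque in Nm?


omega = 934 * 2*pi/60 = 97.8083 rad/s
tau = P / omega = 449 / 97.8083
= 4.5906 Nm


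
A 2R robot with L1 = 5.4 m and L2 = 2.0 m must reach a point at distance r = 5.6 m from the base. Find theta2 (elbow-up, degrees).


cos(theta2) = (r^2 - L1^2 - L2^2) / (2*L1*L2)
cos(theta2) = (31.36 - 29.16 - 4.0) / 21.6
cos(theta2) = -0.083333
theta2 = 94.7802 degrees


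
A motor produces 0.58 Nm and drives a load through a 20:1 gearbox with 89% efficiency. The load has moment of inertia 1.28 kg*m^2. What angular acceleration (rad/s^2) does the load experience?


tau_out = tau_motor * N * eta
= 0.58 * 20 * 0.89 = 10.324 Nm
alpha = tau_out / I = 10.324 / 1.28
= 8.0656 rad/s^2


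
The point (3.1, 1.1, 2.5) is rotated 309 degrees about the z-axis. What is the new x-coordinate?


Rotation about z-axis: x' = x*cos(theta) - y*sin(theta)
= 3.1 * 0.6293 - 1.1 * -0.7771
= 2.8058


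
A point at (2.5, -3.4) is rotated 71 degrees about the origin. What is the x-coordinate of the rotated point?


x' = x*cos(theta) - y*sin(theta)
cos(71 deg) = 0.3256, sin(71 deg) = 0.9455
x' = 2.5 * 0.3256 - -3.4 * 0.9455
= 0.8139 - -3.2148
= 4.0287


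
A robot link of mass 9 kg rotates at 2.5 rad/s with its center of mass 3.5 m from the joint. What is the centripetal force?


F = m * omega^2 * r
= 9 * 2.5^2 * 3.5
= 9 * 6.25 * 3.5
= 196.875 N


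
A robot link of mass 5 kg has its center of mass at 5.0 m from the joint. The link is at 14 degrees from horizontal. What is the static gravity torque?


tau = m*g*L*cos(angle)
= 5 * 9.81 * 5.0 * cos(14 deg)
= 5 * 9.81 * 5.0 * 0.9703
= 237.965 Nm


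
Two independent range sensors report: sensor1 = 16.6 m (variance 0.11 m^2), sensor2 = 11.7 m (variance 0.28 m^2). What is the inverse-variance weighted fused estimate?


w1 = (1/var1) / (1/var1 + 1/var2)
   = 9.0909 / (9.0909 + 3.5714) = 0.7179
w2 = 1 - w1 = 0.2821
fused = w1*s1 + w2*s2 = 11.9179 + 3.3
= 15.2179 m


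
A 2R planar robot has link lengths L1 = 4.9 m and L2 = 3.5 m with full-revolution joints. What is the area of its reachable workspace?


r_max = L1 + L2 = 8.4 m
r_min = |L1 - L2| = 1.4 m
Area = pi*(r_max^2 - r_min^2)
= pi*(70.56 - 1.96)
= pi * 68.6
= 215.5133 m^2


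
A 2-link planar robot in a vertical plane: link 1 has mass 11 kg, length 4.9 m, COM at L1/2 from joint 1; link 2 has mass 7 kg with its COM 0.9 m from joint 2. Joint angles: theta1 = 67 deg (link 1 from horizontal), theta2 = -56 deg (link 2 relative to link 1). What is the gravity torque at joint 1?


Horizontal distance from joint 1 to link-1 COM:
  x_c1 = (L1/2)*cos(t1) = 2.45 * 0.3907 = 0.9573 m
Horizontal distance from joint 1 to link-2 COM:
  x_c2 = L1*cos(t1) + Lc2*cos(t1+t2)
       = 4.9*0.3907 + 0.9*0.9816 = 2.798 m
tau1 = m1*g*x_c1 + m2*g*x_c2
     = 11*9.81*0.9573 + 7*9.81*2.798
     = 103.3013 + 192.1419
     = 295.4432 Nm


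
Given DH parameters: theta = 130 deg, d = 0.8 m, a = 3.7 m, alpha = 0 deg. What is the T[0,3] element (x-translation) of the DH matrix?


T[0,3] = a * cos(theta)
= 3.7 * cos(130 deg)
= 3.7 * -0.6428
= -2.3783


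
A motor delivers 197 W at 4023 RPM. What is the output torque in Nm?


omega = 4023 * 2*pi/60 = 421.2876 rad/s
tau = P / omega = 197 / 421.2876
= 0.4676 Nm


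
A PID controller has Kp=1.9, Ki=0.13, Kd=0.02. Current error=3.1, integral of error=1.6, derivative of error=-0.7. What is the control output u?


u = Kp*e + Ki*int(e) + Kd*de/dt
= 1.9*3.1 + 0.13*1.6 + 0.02*(-0.7)
= 5.89 + 0.208 + -0.014
= 6.084


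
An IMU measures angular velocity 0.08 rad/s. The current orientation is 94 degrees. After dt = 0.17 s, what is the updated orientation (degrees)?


delta_theta = w * dt = 0.08 * 0.17 = 0.0136 rad
= 0.7792 deg
theta_new = 94 + 0.7792 = 94.7792 deg


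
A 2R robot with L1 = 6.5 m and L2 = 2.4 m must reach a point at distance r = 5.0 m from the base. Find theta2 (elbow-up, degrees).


cos(theta2) = (r^2 - L1^2 - L2^2) / (2*L1*L2)
cos(theta2) = (25.0 - 42.25 - 5.76) / 31.2
cos(theta2) = -0.7375
theta2 = 137.5189 degrees


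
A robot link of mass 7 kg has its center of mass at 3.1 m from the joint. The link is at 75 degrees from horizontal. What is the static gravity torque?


tau = m*g*L*cos(angle)
= 7 * 9.81 * 3.1 * cos(75 deg)
= 7 * 9.81 * 3.1 * 0.2588
= 55.0966 Nm


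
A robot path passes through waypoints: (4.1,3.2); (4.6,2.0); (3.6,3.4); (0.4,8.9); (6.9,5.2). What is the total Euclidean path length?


Segment lengths:
  seg1 = sqrt((0.5)^2 + (-1.2)^2) = 1.3
  seg2 = sqrt((-1.0)^2 + (1.4)^2) = 1.7205
  seg3 = sqrt((-3.2)^2 + (5.5)^2) = 6.3632
  seg4 = sqrt((6.5)^2 + (-3.7)^2) = 7.4793
Total = 16.8629


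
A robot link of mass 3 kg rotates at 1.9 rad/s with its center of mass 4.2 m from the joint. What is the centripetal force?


F = m * omega^2 * r
= 3 * 1.9^2 * 4.2
= 3 * 3.61 * 4.2
= 45.486 N


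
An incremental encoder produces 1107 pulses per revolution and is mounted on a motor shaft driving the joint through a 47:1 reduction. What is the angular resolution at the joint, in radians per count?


counts per rev = 1107
effective counts at joint = 1107 * 47 = 52029
resolution = 2*pi / 52029
= 1.2076e-04 rad/count


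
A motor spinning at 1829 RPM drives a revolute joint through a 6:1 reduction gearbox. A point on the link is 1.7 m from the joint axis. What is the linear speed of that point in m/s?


omega_motor = 1829 * 2*pi/60 = 191.5324 rad/s
omega_joint = omega_motor / 6 = 31.9221 rad/s
v = omega_joint * r = 31.9221 * 1.7
= 54.2675 m/s


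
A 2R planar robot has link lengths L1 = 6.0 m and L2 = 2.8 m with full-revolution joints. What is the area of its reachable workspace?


r_max = L1 + L2 = 8.8 m
r_min = |L1 - L2| = 3.2 m
Area = pi*(r_max^2 - r_min^2)
= pi*(77.44 - 10.24)
= pi * 67.2
= 211.115 m^2


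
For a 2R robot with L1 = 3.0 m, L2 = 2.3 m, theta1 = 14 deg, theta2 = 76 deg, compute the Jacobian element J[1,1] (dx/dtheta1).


J[1,1] = -L1*sin(t1) - L2*sin(t1+t2)
= -3.0*sin(14) - 2.3*sin(90)
= -3.0258


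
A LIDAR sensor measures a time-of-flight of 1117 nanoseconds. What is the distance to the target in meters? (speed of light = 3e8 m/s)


tof = 1117 ns = 1.117e-06 s
dist = c * tof / 2
= 3e8 * 1.117e-06 / 2
= 167.55 m


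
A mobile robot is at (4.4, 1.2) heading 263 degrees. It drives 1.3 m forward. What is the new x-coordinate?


x_new = x0 + d*cos(theta)
= 4.4 + 1.3*cos(263)
= 4.4 + -0.1584
= 4.2416


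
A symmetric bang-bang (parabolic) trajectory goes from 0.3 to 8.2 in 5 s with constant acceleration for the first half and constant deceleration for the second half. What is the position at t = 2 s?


Symmetric rest-to-rest: each phase covers (pf-p0)/2 in time T/2. 0.5*a*(T/2)^2 = (pf-p0)/2 => a = 4*(pf-p0)/T^2
a = 4*(8.2-0.3)/5^2 = 1.264
t = 2 is in the acceleration phase (t <= T/2).
p = p0 + 0.5*a*t^2 = 0.3 + 0.5*1.264*2^2
= 2.828


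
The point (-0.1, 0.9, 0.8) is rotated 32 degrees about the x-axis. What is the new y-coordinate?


Rotation about x-axis: y' = y*cos(theta) - z*sin(theta)
= 0.9 * 0.848 - 0.8 * 0.5299
= 0.3393


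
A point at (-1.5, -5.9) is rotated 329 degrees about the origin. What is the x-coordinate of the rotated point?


x' = x*cos(theta) - y*sin(theta)
cos(329 deg) = 0.8572, sin(329 deg) = -0.515
x' = -1.5 * 0.8572 - -5.9 * -0.515
= -1.2858 - 3.0387
= -4.3245


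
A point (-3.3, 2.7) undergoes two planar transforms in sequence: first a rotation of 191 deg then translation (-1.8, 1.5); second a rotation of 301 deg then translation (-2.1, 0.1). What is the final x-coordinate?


After transform 1:
x1 = cos(191)*-3.3 - sin(191)*2.7 + -1.8 = 1.9546
y1 = sin(191)*-3.3 + cos(191)*2.7 + 1.5 = -0.5207
After transform 2:
x2 = cos(301)*1.9546 - sin(301)*-0.5207 + -2.1
= -1.5397


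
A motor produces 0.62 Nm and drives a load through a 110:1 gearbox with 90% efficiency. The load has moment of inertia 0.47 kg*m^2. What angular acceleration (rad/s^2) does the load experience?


tau_out = tau_motor * N * eta
= 0.62 * 110 * 0.9 = 61.38 Nm
alpha = tau_out / I = 61.38 / 0.47
= 130.5957 rad/s^2


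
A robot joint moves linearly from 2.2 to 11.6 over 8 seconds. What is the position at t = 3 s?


s = t/T = 3/8 = 0.375
p(t) = p0 + (pf-p0)*s
= 2.2 + (11.6 - 2.2) * 0.375
= 5.725


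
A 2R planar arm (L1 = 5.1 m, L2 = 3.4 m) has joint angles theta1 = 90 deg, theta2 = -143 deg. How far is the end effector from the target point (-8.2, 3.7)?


End effector via forward kinematics:
x = L1*cos(t1) + L2*cos(t1+t2) = 2.0462
y = L1*sin(t1) + L2*sin(t1+t2) = 2.3846
Distance to target:
d = sqrt((-8.2 - 2.0462)^2 + (3.7 - 2.3846)^2)
= sqrt(104.984 + 1.7302)
= 10.3303 m


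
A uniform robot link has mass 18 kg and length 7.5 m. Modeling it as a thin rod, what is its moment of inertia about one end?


I = (1/3) * m * L^2
= (1/3) * 18 * 7.5^2
= 0.333333 * 18 * 56.25
= 337.5 kg*m^2


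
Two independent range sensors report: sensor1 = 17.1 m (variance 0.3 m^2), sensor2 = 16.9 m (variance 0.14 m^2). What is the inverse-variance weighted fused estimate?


w1 = (1/var1) / (1/var1 + 1/var2)
   = 3.3333 / (3.3333 + 7.1429) = 0.3182
w2 = 1 - w1 = 0.6818
fused = w1*s1 + w2*s2 = 5.4409 + 11.5227
= 16.9636 m


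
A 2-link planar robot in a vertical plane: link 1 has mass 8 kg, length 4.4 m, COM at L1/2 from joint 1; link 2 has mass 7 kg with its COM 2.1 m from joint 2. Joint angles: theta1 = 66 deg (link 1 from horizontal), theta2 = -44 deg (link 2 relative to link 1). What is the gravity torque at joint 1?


Horizontal distance from joint 1 to link-1 COM:
  x_c1 = (L1/2)*cos(t1) = 2.2 * 0.4067 = 0.8948 m
Horizontal distance from joint 1 to link-2 COM:
  x_c2 = L1*cos(t1) + Lc2*cos(t1+t2)
       = 4.4*0.4067 + 2.1*0.9272 = 3.7367 m
tau1 = m1*g*x_c1 + m2*g*x_c2
     = 8*9.81*0.8948 + 7*9.81*3.7367
     = 70.2255 + 256.6011
     = 326.8266 Nm


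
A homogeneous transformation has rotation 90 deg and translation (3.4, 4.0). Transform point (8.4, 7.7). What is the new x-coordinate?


x' = cos(theta)*px - sin(theta)*py + tx
= 0.0*8.4 - 1.0*7.7 + 3.4
= -4.3


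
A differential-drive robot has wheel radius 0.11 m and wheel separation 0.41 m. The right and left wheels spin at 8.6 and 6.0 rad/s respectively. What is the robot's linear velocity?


vR = r*wR = 0.11*8.6 = 0.946 m/s
vL = r*wL = 0.11*6.0 = 0.66 m/s
v = (vR+vL)/2 = 0.803 m/s
omega = (vR-vL)/L = 0.6976 rad/s
linear velocity = 0.803 m/s


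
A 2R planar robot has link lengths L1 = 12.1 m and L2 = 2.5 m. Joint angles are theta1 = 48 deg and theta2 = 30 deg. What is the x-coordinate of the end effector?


Convert angles to radians: theta1 = 0.8378, theta2 = 0.5236
x = L1*cos(theta1) + L2*cos(theta1+theta2)
x = 8.0965 + 0.5198
x = 8.6163


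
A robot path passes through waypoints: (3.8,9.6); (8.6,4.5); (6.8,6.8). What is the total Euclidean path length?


Segment lengths:
  seg1 = sqrt((4.8)^2 + (-5.1)^2) = 7.0036
  seg2 = sqrt((-1.8)^2 + (2.3)^2) = 2.9206
Total = 9.9242


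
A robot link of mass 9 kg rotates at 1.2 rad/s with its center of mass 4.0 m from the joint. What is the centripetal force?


F = m * omega^2 * r
= 9 * 1.2^2 * 4.0
= 9 * 1.44 * 4.0
= 51.84 N


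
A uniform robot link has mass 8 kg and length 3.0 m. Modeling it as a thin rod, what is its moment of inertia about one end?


I = (1/3) * m * L^2
= (1/3) * 8 * 3.0^2
= 0.333333 * 8 * 9.0
= 24.0 kg*m^2


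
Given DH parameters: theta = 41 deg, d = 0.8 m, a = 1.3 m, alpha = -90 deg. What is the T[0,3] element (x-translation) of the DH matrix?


T[0,3] = a * cos(theta)
= 1.3 * cos(41 deg)
= 1.3 * 0.7547
= 0.9811


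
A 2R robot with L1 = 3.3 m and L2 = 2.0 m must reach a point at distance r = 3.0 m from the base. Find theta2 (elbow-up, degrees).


cos(theta2) = (r^2 - L1^2 - L2^2) / (2*L1*L2)
cos(theta2) = (9.0 - 10.89 - 4.0) / 13.2
cos(theta2) = -0.446212
theta2 = 116.5009 degrees


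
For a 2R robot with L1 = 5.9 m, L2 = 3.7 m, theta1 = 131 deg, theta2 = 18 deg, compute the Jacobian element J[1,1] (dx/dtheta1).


J[1,1] = -L1*sin(t1) - L2*sin(t1+t2)
= -5.9*sin(131) - 3.7*sin(149)
= -6.3584


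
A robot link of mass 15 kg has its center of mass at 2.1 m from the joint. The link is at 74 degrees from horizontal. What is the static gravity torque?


tau = m*g*L*cos(angle)
= 15 * 9.81 * 2.1 * cos(74 deg)
= 15 * 9.81 * 2.1 * 0.2756
= 85.1761 Nm


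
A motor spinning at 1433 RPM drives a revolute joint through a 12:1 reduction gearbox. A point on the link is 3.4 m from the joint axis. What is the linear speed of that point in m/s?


omega_motor = 1433 * 2*pi/60 = 150.0634 rad/s
omega_joint = omega_motor / 12 = 12.5053 rad/s
v = omega_joint * r = 12.5053 * 3.4
= 42.518 m/s


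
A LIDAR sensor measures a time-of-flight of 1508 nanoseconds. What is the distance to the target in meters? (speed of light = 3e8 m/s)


tof = 1508 ns = 1.508e-06 s
dist = c * tof / 2
= 3e8 * 1.508e-06 / 2
= 226.2 m


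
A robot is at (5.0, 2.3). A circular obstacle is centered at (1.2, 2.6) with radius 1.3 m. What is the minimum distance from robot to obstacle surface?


center_dist = sqrt((5.0-1.2)^2 + (2.3-2.6)^2)
= sqrt(14.44 + 0.09)
= 3.8118
min_dist = center_dist - radius = 3.8118 - 1.3 = 2.5118 m


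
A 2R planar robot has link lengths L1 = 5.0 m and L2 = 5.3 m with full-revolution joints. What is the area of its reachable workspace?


r_max = L1 + L2 = 10.3 m
r_min = |L1 - L2| = 0.3 m
Area = pi*(r_max^2 - r_min^2)
= pi*(106.09 - 0.09)
= pi * 106.0
= 333.0088 m^2


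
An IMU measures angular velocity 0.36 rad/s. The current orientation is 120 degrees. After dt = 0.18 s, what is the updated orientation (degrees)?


delta_theta = w * dt = 0.36 * 0.18 = 0.0648 rad
= 3.7128 deg
theta_new = 120 + 3.7128 = 123.7128 deg


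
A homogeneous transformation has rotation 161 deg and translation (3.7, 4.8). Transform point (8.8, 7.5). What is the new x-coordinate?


x' = cos(theta)*px - sin(theta)*py + tx
= -0.9455*8.8 - 0.3256*7.5 + 3.7
= -7.0623


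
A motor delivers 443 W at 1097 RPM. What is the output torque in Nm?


omega = 1097 * 2*pi/60 = 114.8776 rad/s
tau = P / omega = 443 / 114.8776
= 3.8563 Nm


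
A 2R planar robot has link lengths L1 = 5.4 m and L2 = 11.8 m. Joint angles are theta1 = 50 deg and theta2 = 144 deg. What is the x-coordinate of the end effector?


Convert angles to radians: theta1 = 0.8727, theta2 = 2.5133
x = L1*cos(theta1) + L2*cos(theta1+theta2)
x = 3.4711 + -11.4495
x = -7.9784


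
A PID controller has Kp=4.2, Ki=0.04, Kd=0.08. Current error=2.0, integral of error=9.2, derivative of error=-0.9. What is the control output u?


u = Kp*e + Ki*int(e) + Kd*de/dt
= 4.2*2.0 + 0.04*9.2 + 0.08*(-0.9)
= 8.4 + 0.368 + -0.072
= 8.696


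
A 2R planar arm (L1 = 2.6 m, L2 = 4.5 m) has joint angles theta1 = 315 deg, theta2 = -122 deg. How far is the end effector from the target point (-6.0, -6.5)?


End effector via forward kinematics:
x = L1*cos(t1) + L2*cos(t1+t2) = -2.5462
y = L1*sin(t1) + L2*sin(t1+t2) = -2.8508
Distance to target:
d = sqrt((-6.0 - -2.5462)^2 + (-6.5 - -2.8508)^2)
= sqrt(11.9288 + 13.317)
= 5.0245 m


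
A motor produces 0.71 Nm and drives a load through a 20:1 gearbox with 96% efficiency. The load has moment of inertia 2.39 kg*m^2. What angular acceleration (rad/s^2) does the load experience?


tau_out = tau_motor * N * eta
= 0.71 * 20 * 0.96 = 13.632 Nm
alpha = tau_out / I = 13.632 / 2.39
= 5.7038 rad/s^2


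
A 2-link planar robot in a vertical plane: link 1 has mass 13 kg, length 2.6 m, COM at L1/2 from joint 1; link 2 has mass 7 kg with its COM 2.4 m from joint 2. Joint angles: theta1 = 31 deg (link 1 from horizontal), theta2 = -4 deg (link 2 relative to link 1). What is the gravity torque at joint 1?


Horizontal distance from joint 1 to link-1 COM:
  x_c1 = (L1/2)*cos(t1) = 1.3 * 0.8572 = 1.1143 m
Horizontal distance from joint 1 to link-2 COM:
  x_c2 = L1*cos(t1) + Lc2*cos(t1+t2)
       = 2.6*0.8572 + 2.4*0.891 = 4.3671 m
tau1 = m1*g*x_c1 + m2*g*x_c2
     = 13*9.81*1.1143 + 7*9.81*4.3671
     = 142.1089 + 299.8854
     = 441.9943 Nm


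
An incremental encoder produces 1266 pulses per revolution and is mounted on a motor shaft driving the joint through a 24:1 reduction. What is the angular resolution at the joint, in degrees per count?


counts per rev = 1266
effective counts at joint = 1266 * 24 = 30384
resolution = 360 / 30384
= 0.0118 deg/count


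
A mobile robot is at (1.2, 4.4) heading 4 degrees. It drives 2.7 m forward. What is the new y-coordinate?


y_new = y0 + d*sin(theta)
= 4.4 + 2.7*sin(4)
= 4.4 + 0.1883
= 4.5883


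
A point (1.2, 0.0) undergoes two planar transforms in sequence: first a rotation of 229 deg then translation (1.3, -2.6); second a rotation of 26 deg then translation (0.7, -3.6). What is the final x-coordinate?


After transform 1:
x1 = cos(229)*1.2 - sin(229)*0.0 + 1.3 = 0.5127
y1 = sin(229)*1.2 + cos(229)*0.0 + -2.6 = -3.5057
After transform 2:
x2 = cos(26)*0.5127 - sin(26)*-3.5057 + 0.7
= 2.6976


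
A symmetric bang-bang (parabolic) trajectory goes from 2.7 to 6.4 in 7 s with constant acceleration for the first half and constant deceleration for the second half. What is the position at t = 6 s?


Symmetric rest-to-rest: each phase covers (pf-p0)/2 in time T/2. 0.5*a*(T/2)^2 = (pf-p0)/2 => a = 4*(pf-p0)/T^2
a = 4*(6.4-2.7)/7^2 = 0.302
t = 6 is in the deceleration phase (t > T/2).
p = pf - 0.5*a*(T-t)^2 = 6.4 - 0.5*0.302*1^2
= 6.249


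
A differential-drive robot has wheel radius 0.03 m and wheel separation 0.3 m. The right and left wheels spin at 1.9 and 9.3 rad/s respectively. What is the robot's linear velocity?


vR = r*wR = 0.03*1.9 = 0.057 m/s
vL = r*wL = 0.03*9.3 = 0.279 m/s
v = (vR+vL)/2 = 0.168 m/s
omega = (vR-vL)/L = -0.74 rad/s
linear velocity = 0.168 m/s
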